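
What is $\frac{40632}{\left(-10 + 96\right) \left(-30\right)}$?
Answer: $- \frac{3386}{215} \approx -15.749$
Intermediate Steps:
$\frac{40632}{\left(-10 + 96\right) \left(-30\right)} = \frac{40632}{86 \left(-30\right)} = \frac{40632}{-2580} = 40632 \left(- \frac{1}{2580}\right) = - \frac{3386}{215}$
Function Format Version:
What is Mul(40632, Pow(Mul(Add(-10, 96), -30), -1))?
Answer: Rational(-3386, 215) ≈ -15.749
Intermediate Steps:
Mul(40632, Pow(Mul(Add(-10, 96), -30), -1)) = Mul(40632, Pow(Mul(86, -30), -1)) = Mul(40632, Pow(-2580, -1)) = Mul(40632, Rational(-1, 2580)) = Rational(-3386, 215)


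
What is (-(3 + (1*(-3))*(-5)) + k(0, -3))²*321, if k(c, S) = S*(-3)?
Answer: 26001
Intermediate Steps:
k(c, S) = -3*S
(-(3 + (1*(-3))*(-5)) + k(0, -3))²*321 = (-(3 + (1*(-3))*(-5)) - 3*(-3))²*321 = (-(3 - 3*(-5)) + 9)²*321 = (-(3 + 15) + 9)²*321 = (-1*18 + 9)²*321 = (-18 + 9)²*321 = (-9)²*321 = 81*321 = 26001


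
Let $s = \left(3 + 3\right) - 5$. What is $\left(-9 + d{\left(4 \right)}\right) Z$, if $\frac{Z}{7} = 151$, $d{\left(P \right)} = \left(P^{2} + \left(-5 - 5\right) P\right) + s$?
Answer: $-33824$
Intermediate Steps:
$s = 1$ ($s = 6 - 5 = 1$)
$d{\left(P \right)} = 1 + P^{2} - 10 P$ ($d{\left(P \right)} = \left(P^{2} + \left(-5 - 5\right) P\right) + 1 = \left(P^{2} - 10 P\right) + 1 = 1 + P^{2} - 10 P$)
$Z = 1057$ ($Z = 7 \cdot 151 = 1057$)
$\left(-9 + d{\left(4 \right)}\right) Z = \left(-9 + \left(1 + 4^{2} - 40\right)\right) 1057 = \left(-9 + \left(1 + 16 - 40\right)\right) 1057 = \left(-9 - 23\right) 1057 = \left(-32\right) 1057 = -33824$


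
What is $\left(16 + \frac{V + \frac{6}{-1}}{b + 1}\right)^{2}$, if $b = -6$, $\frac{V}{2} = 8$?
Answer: $196$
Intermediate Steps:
$V = 16$ ($V = 2 \cdot 8 = 16$)
$\left(16 + \frac{V + \frac{6}{-1}}{b + 1}\right)^{2} = \left(16 + \frac{16 + \frac{6}{-1}}{-6 + 1}\right)^{2} = \left(16 + \frac{16 + 6 \left(-1\right)}{-5}\right)^{2} = \left(16 + \left(16 - 6\right) \left(- \frac{1}{5}\right)\right)^{2} = \left(16 + 10 \left(- \frac{1}{5}\right)\right)^{2} = \left(16 - 2\right)^{2} = 14^{2} = 196$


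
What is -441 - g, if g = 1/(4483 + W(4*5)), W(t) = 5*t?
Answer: -2021104/4583 ≈ -441.00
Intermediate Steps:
g = 1/4583 (g = 1/(4483 + 5*(4*5)) = 1/(4483 + 5*20) = 1/(4483 + 100) = 1/4583 ≈ 0.00021820)
-441 - g = -441 - 1*1/4583 = -441 - 1/4583 = -2021104/4583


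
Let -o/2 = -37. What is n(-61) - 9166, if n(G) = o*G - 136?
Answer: -13816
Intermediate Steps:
o = 74 (o = -2*(-37) = 74)
n(G) = -136 + 74*G (n(G) = 74*G - 136 = -136 + 74*G)
n(-61) - 9166 = (-136 + 74*(-61)) - 9166 = (-136 - 4514) - 9166 = -4650 - 9166 = -13816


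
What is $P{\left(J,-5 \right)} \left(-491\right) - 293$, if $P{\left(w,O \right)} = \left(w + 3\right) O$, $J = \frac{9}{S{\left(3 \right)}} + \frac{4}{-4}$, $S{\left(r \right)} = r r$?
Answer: $7072$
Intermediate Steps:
$S{\left(r \right)} = r^{2}$
$J = 0$ ($J = \frac{9}{3^{2}} + \frac{4}{-4} = \frac{9}{9} + 4 \left(- \frac{1}{4}\right) = 9 \cdot \frac{1}{9} - 1 = 1 - 1 = 0$)
$P{\left(w,O \right)} = O \left(3 + w\right)$ ($P{\left(w,O \right)} = \left(3 + w\right) O = O \left(3 + w\right)$)
$P{\left(J,-5 \right)} \left(-491\right) - 293 = - 5 \left(3 + 0\right) \left(-491\right) - 293 = \left(-5\right) 3 \left(-491\right) - 293 = \left(-15\right) \left(-491\right) - 293 = 7365 - 293 = 7072$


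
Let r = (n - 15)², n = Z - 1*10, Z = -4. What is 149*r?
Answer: 125309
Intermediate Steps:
n = -14 (n = -4 - 1*10 = -4 - 10 = -14)
r = 841 (r = (-14 - 15)² = (-29)² = 841)
149*r = 149*841 = 125309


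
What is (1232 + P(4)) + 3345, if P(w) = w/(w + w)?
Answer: 9155/2 ≈ 4577.5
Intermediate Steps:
P(w) = ½ (P(w) = w/((2*w)) = w*(1/(2*w)) = ½)
(1232 + P(4)) + 3345 = (1232 + ½) + 3345 = 2465/2 + 3345 = 9155/2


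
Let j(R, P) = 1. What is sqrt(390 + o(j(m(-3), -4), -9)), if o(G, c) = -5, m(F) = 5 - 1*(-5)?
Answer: sqrt(385) ≈ 19.621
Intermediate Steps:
m(F) = 10 (m(F) = 5 + 5 = 10)
sqrt(390 + o(j(m(-3), -4), -9)) = sqrt(390 - 5) = sqrt(385)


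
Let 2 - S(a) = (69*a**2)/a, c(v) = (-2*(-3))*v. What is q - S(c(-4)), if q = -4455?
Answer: -6113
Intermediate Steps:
c(v) = 6*v
S(a) = 2 - 69*a (S(a) = 2 - 69*a**2/a = 2 - 69*a)
q - S(c(-4)) = -4455 - (2 - 414*(-4)) = -4455 - (2 - 69*(-24)) = -4455 - (2 + 1656) = -4455 - 1*1658 = -4455 - 1658 = -6113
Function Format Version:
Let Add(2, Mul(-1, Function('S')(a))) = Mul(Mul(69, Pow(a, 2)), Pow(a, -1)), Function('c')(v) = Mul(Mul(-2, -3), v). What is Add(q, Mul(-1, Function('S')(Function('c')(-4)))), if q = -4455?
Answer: -6113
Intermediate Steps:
Function('c')(v) = Mul(6, v)
Function('S')(a) = Add(2, Mul(-69, a)) (Function('S')(a) = Add(2, Mul(-1, Mul(Mul(69, Pow(a, 2)), Pow(a, -1)))) = Add(2, Mul(-1, Mul(69, a))) = Add(2, Mul(-69, a)))
Add(q, Mul(-1, Function('S')(Function('c')(-4)))) = Add(-4455, Mul(-1, Add(2, Mul(-69, Mul(6, -4))))) = Add(-4455, Mul(-1, Add(2, Mul(-69, -24)))) = Add(-4455, Mul(-1, Add(2, 1656))) = Add(-4455, Mul(-1, 1658)) = Add(-4455, -1658) = -6113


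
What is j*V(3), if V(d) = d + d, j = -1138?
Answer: -6828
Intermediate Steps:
V(d) = 2*d
j*V(3) = -2276*3 = -1138*6 = -6828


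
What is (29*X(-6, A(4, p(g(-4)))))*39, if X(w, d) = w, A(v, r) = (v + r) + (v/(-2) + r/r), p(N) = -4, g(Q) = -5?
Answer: -6786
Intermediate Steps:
A(v, r) = 1 + r + v/2 (A(v, r) = (r + v) + (v*(-½) + 1) = (r + v) + (-v/2 + 1) = (r + v) + (1 - v/2) = 1 + r + v/2)
(29*X(-6, A(4, p(g(-4)))))*39 = (29*(-6))*39 = -174*39 = -6786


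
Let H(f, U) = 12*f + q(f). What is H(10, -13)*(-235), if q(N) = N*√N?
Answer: -28200 - 2350*√10 ≈ -35631.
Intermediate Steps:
q(N) = N^(3/2)
H(f, U) = f^(3/2) + 12*f (H(f, U) = 12*f + f^(3/2) = f^(3/2) + 12*f)
H(10, -13)*(-235) = (10^(3/2) + 12*10)*(-235) = (10*√10 + 120)*(-235) = (120 + 10*√10)*(-235) = -28200 - 2350*√10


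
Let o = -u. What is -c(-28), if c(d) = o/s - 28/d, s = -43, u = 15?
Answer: -58/43 ≈ -1.3488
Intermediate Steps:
o = -15 (o = -1*15 = -15)
c(d) = 15/43 - 28/d (c(d) = -15/(-43) - 28/d = -15*(-1/43) - 28/d = 15/43 - 28/d)
-c(-28) = -(15/43 - 28/(-28)) = -(15/43 - 28*(-1/28)) = -(15/43 + 1) = -1*58/43 = -58/43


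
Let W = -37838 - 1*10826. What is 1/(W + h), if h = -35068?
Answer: -1/83732 ≈ -1.1943e-5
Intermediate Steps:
W = -48664 (W = -37838 - 10826 = -48664)
1/(W + h) = 1/(-48664 - 35068) = 1/(-83732) = -1/83732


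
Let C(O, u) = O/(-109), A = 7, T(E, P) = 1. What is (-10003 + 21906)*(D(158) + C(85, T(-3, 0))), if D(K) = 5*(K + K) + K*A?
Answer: 3483877167/109 ≈ 3.1962e+7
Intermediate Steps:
C(O, u) = -O/109 (C(O, u) = O*(-1/109) = -O/109)
D(K) = 17*K (D(K) = 5*(K + K) + K*7 = 5*(2*K) + 7*K = 10*K + 7*K = 17*K)
(-10003 + 21906)*(D(158) + C(85, T(-3, 0))) = (-10003 + 21906)*(17*158 - 1/109*85) = 11903*(2686 - 85/109) = 11903*(292689/109) = 3483877167/109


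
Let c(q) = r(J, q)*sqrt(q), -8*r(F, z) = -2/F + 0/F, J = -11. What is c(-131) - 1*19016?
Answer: -19016 - I*sqrt(131)/44 ≈ -19016.0 - 0.26013*I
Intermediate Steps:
r(F, z) = 1/(4*F) (r(F, z) = -(-2/F + 0/F)/8 = -(-2/F + 0)/8 = -(-1)/(4*F) = 1/(4*F))
c(q) = -sqrt(q)/44 (c(q) = ((1/4)/(-11))*sqrt(q) = ((1/4)*(-1/11))*sqrt(q) = -sqrt(q)/44)
c(-131) - 1*19016 = -I*sqrt(131)/44 - 1*19016 = -I*sqrt(131)/44 - 19016 = -19016 - I*sqrt(131)/44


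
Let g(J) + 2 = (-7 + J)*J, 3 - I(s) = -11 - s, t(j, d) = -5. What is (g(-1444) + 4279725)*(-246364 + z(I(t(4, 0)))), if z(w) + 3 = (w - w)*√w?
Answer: -1570581494889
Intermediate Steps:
I(s) = 14 + s (I(s) = 3 - (-11 - s) = 3 + (11 + s) = 14 + s)
z(w) = -3 (z(w) = -3 + (w - w)*√w = -3 + 0*√w = -3 + 0 = -3)
g(J) = -2 + J*(-7 + J) (g(J) = -2 + (-7 + J)*J = -2 + J*(-7 + J))
(g(-1444) + 4279725)*(-246364 + z(I(t(4, 0)))) = ((-2 + (-1444)² - 7*(-1444)) + 4279725)*(-246364 - 3) = ((-2 + 2085136 + 10108) + 4279725)*(-246367) = (2095242 + 4279725)*(-246367) = 6374967*(-246367) = -1570581494889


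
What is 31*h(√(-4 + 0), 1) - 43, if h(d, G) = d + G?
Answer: -12 + 62*I ≈ -12.0 + 62.0*I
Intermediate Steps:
h(d, G) = G + d
31*h(√(-4 + 0), 1) - 43 = 31*(1 + √(-4 + 0)) - 43 = 31*(1 + √(-4)) - 43 = 31*(1 + 2*I) - 43 = (31 + 62*I) - 43 = -12 + 62*I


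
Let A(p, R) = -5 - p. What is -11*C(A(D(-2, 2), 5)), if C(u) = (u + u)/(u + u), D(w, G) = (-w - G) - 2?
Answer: -11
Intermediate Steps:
D(w, G) = -2 - G - w (D(w, G) = (-G - w) - 2 = -2 - G - w)
C(u) = 1 (C(u) = (2*u)/((2*u)) = (2*u)*(1/(2*u)) = 1)
-11*C(A(D(-2, 2), 5)) = -11*1 = -11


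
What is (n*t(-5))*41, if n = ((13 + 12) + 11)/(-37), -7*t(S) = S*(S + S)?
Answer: 73800/259 ≈ 284.94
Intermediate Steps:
t(S) = -2*S²/7 (t(S) = -S*(S + S)/7 = -S*2*S/7 = -2*S²/7)
n = -36/37 (n = (25 + 11)*(-1/37) = 36*(-1/37) = -36/37 ≈ -0.97297)
(n*t(-5))*41 = -(-72)*(-5)²/259*41 = -(-72)*25/259*41 = -36/37*(-50/7)*41 = (1800/259)*41 = 73800/259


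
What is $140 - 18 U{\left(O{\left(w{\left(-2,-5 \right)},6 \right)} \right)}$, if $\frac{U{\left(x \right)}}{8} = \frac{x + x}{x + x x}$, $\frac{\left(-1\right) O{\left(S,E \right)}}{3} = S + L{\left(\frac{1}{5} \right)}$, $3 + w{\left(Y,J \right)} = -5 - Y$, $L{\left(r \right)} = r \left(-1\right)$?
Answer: $\frac{6140}{49} \approx 125.31$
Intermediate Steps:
$L{\left(r \right)} = - r$
$w{\left(Y,J \right)} = -8 - Y$ ($w{\left(Y,J \right)} = -3 - \left(5 + Y\right) = -8 - Y$)
$O{\left(S,E \right)} = \frac{3}{5} - 3 S$ ($O{\left(S,E \right)} = - 3 \left(S - \frac{1}{5}\right) = - 3 \left(- \frac{1}{5} + S\right) = \frac{3}{5} - 3 S$)
$U{\left(x \right)} = \frac{16 x}{x + x^{2}}$ ($U{\left(x \right)} = 8 \frac{x + x}{x + x x} = 8 \frac{2 x}{x + x^{2}} = \frac{16 x}{x + x^{2}}$)
$140 - 18 U{\left(O{\left(w{\left(-2,-5 \right)},6 \right)} \right)} = 140 - 18 \frac{16}{1 - \left(- \frac{3}{5} + 3 \left(-8 - -2\right)\right)} = 140 - 18 \frac{16}{1 - \left(- \frac{3}{5} + 3 \left(-8 + 2\right)\right)} = 140 - 18 \frac{16}{1 + \left(\frac{3}{5} - -18\right)} = 140 - 18 \frac{16}{1 + \left(\frac{3}{5} + 18\right)} = 140 - 18 \frac{16}{1 + \frac{93}{5}} = 140 - 18 \frac{16}{\frac{98}{5}} = 140 - 18 \cdot 16 \cdot \frac{5}{98} = 140 - \frac{720}{49} = \frac{6140}{49}$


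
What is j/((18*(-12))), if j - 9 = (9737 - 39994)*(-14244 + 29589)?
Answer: 6448523/3 ≈ 2.1495e+6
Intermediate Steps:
j = -464293656 (j = 9 + (9737 - 39994)*(-14244 + 29589) = 9 - 30257*15345 = 9 - 464293665 = -464293656)
j/((18*(-12))) = -464293656/(18*(-12)) = -464293656/(-216) = -464293656*(-1/216) = 6448523/3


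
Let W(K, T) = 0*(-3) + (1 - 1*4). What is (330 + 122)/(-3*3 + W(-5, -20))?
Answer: -113/3 ≈ -37.667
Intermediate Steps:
W(K, T) = -3 (W(K, T) = 0 + (1 - 4) = 0 - 3 = -3)
(330 + 122)/(-3*3 + W(-5, -20)) = (330 + 122)/(-3*3 - 3) = 452/(-9 - 3) = 452/(-12) = 452*(-1/12) = -113/3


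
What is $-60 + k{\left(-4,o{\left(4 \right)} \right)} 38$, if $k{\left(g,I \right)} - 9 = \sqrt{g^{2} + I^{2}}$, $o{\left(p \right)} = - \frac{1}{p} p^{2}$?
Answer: $282 + 152 \sqrt{2} \approx 496.96$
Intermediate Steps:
$o{\left(p \right)} = - p$
$k{\left(g,I \right)} = 9 + \sqrt{I^{2} + g^{2}}$ ($k{\left(g,I \right)} = 9 + \sqrt{g^{2} + I^{2}} = 9 + \sqrt{I^{2} + g^{2}}$)
$-60 + k{\left(-4,o{\left(4 \right)} \right)} 38 = -60 + \left(9 + \sqrt{\left(\left(-1\right) 4\right)^{2} + \left(-4\right)^{2}}\right) 38 = -60 + \left(9 + \sqrt{\left(-4\right)^{2} + 16}\right) 38 = -60 + \left(9 + \sqrt{16 + 16}\right) 38 = -60 + \left(9 + \sqrt{32}\right) 38 = -60 + \left(9 + 4 \sqrt{2}\right) 38 = -60 + \left(342 + 152 \sqrt{2}\right) = 282 + 152 \sqrt{2}$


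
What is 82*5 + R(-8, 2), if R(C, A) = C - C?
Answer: 410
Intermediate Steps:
R(C, A) = 0
82*5 + R(-8, 2) = 82*5 + 0 = 410 + 0 = 410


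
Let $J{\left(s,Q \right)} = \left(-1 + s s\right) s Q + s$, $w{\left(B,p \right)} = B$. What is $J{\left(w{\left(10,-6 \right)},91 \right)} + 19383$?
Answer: $109483$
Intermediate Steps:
$J{\left(s,Q \right)} = s + Q s \left(-1 + s^{2}\right)$ ($J{\left(s,Q \right)} = \left(-1 + s^{2}\right) s Q + s = s \left(-1 + s^{2}\right) Q + s = Q s \left(-1 + s^{2}\right) + s = s + Q s \left(-1 + s^{2}\right)$)
$J{\left(w{\left(10,-6 \right)},91 \right)} + 19383 = 10 \left(1 - 91 + 91 \cdot 10^{2}\right) + 19383 = 10 \left(1 - 91 + 91 \cdot 100\right) + 19383 = 10 \left(1 - 91 + 9100\right) + 19383 = 10 \cdot 9010 + 19383 = 90100 + 19383 = 109483$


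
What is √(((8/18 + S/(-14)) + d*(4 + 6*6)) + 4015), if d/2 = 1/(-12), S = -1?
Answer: √7071610/42 ≈ 63.315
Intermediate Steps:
d = -⅙ (d = 2/(-12) = 2*(-1/12) = -⅙ ≈ -0.16667)
√(((8/18 + S/(-14)) + d*(4 + 6*6)) + 4015) = √(((8/18 - 1/(-14)) - (4 + 6*6)/6) + 4015) = √(((8*(1/18) - 1*(-1/14)) - (4 + 36)/6) + 4015) = √(((4/9 + 1/14) - ⅙*40) + 4015) = √((65/126 - 20/3) + 4015) = √(-775/126 + 4015) = √(505115/126) = √7071610/42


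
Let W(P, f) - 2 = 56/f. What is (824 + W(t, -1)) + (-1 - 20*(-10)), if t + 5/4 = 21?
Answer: 969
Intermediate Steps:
t = 79/4 (t = -5/4 + 21 = 79/4 ≈ 19.750)
W(P, f) = 2 + 56/f
(824 + W(t, -1)) + (-1 - 20*(-10)) = (824 + (2 + 56/(-1))) + (-1 - 20*(-10)) = (824 + (2 + 56*(-1))) + (-1 + 200) = (824 + (2 - 56)) + 199 = (824 - 54) + 199 = 770 + 199 = 969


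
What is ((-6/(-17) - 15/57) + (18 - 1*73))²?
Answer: 314565696/104329 ≈ 3015.1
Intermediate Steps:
((-6/(-17) - 15/57) + (18 - 1*73))² = ((-6*(-1/17) - 15*1/57) + (18 - 73))² = ((6/17 - 5/19) - 55)² = (29/323 - 55)² = (-17736/323)² = 314565696/104329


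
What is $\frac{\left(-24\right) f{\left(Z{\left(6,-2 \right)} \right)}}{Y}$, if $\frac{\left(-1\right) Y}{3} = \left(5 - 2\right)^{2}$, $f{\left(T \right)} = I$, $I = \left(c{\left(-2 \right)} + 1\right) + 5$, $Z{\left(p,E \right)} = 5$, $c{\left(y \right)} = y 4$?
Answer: $- \frac{16}{9} \approx -1.7778$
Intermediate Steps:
$c{\left(y \right)} = 4 y$
$I = -2$ ($I = \left(4 \left(-2\right) + 1\right) + 5 = \left(-8 + 1\right) + 5 = -7 + 5 = -2$)
$f{\left(T \right)} = -2$
$Y = -27$ ($Y = - 3 \left(5 - 2\right)^{2} = - 3 \cdot 3^{2} = \left(-3\right) 9 = -27$)
$\frac{\left(-24\right) f{\left(Z{\left(6,-2 \right)} \right)}}{Y} = \frac{\left(-24\right) \left(-2\right)}{-27} = 48 \left(- \frac{1}{27}\right) = - \frac{16}{9}$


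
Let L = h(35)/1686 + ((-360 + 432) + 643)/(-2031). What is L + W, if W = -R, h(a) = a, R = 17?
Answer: -6594103/380474 ≈ -17.331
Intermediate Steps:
W = -17 (W = -1*17 = -17)
L = -126045/380474 (L = 35/1686 + ((-360 + 432) + 643)/(-2031) = 35*(1/1686) + (72 + 643)*(-1/2031) = 35/1686 + 715*(-1/2031) = 35/1686 - 715/2031 = -126045/380474 ≈ -0.33128)
L + W = -126045/380474 - 17 = -6594103/380474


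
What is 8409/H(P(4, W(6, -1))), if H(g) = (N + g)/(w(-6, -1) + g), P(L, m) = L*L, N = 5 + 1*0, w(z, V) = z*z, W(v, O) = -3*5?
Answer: 145756/7 ≈ 20822.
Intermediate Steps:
W(v, O) = -15
w(z, V) = z²
N = 5 (N = 5 + 0 = 5)
P(L, m) = L²
H(g) = (5 + g)/(36 + g) (H(g) = (5 + g)/((-6)² + g) = (5 + g)/(36 + g))
8409/H(P(4, W(6, -1))) = 8409/(((5 + 4²)/(36 + 4²))) = 8409/(((5 + 16)/(36 + 16))) = 8409/((21/52)) = 8409/(((1/52)*21)) = 8409/(21/52) = 8409*(52/21) = 145756/7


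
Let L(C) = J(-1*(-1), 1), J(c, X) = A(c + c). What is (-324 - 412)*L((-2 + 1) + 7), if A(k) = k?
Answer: -1472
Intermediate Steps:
J(c, X) = 2*c (J(c, X) = c + c = 2*c)
L(C) = 2 (L(C) = 2*(-1*(-1)) = 2*1 = 2)
(-324 - 412)*L((-2 + 1) + 7) = (-324 - 412)*2 = -736*2 = -1472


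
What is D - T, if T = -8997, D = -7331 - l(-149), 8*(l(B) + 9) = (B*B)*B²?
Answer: -492871001/8 ≈ -6.1609e+7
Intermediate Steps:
l(B) = -9 + B⁴/8 (l(B) = -9 + ((B*B)*B²)/8 = -9 + (B²*B²)/8 = -9 + B⁴/8)
D = -492942977/8 (D = -7331 - (-9 + (⅛)*(-149)⁴) = -7331 - (-9 + (⅛)*492884401) = -7331 - (-9 + 492884401/8) = -7331 - 1*492884329/8 = -7331 - 492884329/8 = -492942977/8 ≈ -6.1618e+7)
D - T = -492942977/8 - 1*(-8997) = -492942977/8 + 8997 = -492871001/8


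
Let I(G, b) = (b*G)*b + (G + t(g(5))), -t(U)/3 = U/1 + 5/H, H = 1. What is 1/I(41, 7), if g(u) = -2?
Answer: 1/2041 ≈ 0.00048996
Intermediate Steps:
t(U) = -15 - 3*U (t(U) = -3*(U/1 + 5/1) = -3*(U*1 + 5*1) = -3*(U + 5) = -3*(5 + U) = -15 - 3*U)
I(G, b) = -9 + G + G*b² (I(G, b) = (b*G)*b + (G + (-15 - 3*(-2))) = (G*b)*b + (G + (-15 + 6)) = G*b² + (G - 9) = G*b² + (-9 + G) = -9 + G + G*b²)
1/I(41, 7) = 1/(-9 + 41 + 41*7²) = 1/(-9 + 41 + 41*49) = 1/(-9 + 41 + 2009) = 1/2041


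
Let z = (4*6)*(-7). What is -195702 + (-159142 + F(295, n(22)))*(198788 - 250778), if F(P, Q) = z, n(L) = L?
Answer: 8282331198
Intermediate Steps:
z = -168 (z = 24*(-7) = -168)
F(P, Q) = -168
-195702 + (-159142 + F(295, n(22)))*(198788 - 250778) = -195702 + (-159142 - 168)*(198788 - 250778) = -195702 - 159310*(-51990) = -195702 + 8282526900 = 8282331198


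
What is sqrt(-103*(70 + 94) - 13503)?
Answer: I*sqrt(30395) ≈ 174.34*I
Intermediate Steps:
sqrt(-103*(70 + 94) - 13503) = sqrt(-103*164 - 13503) = sqrt(-16892 - 13503) = sqrt(-30395) = I*sqrt(30395)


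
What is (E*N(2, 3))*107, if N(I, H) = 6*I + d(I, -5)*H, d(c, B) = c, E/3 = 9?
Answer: 52002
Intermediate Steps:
E = 27 (E = 3*9 = 27)
N(I, H) = 6*I + H*I (N(I, H) = 6*I + I*H = 6*I + H*I)
(E*N(2, 3))*107 = (27*(2*(6 + 3)))*107 = (27*(2*9))*107 = (27*18)*107 = 486*107 = 52002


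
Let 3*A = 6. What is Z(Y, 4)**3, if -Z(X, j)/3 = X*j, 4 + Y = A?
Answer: 13824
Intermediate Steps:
A = 2 (A = (1/3)*6 = 2)
Y = -2 (Y = -4 + 2 = -2)
Z(X, j) = -3*X*j
Z(Y, 4)**3 = (-3*(-2)*4)**3 = 24**3 = 13824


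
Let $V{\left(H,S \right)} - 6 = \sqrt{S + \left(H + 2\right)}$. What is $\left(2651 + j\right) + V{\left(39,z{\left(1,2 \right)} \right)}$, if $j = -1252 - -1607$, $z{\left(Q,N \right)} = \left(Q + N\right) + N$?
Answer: $3012 + \sqrt{46} \approx 3018.8$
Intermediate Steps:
$z{\left(Q,N \right)} = Q + 2 N$ ($z{\left(Q,N \right)} = \left(N + Q\right) + N = Q + 2 N$)
$V{\left(H,S \right)} = 6 + \sqrt{2 + H + S}$ ($V{\left(H,S \right)} = 6 + \sqrt{S + \left(H + 2\right)} = 6 + \sqrt{S + \left(2 + H\right)} = 6 + \sqrt{2 + H + S}$)
$j = 355$ ($j = -1252 + 1607 = 355$)
$\left(2651 + j\right) + V{\left(39,z{\left(1,2 \right)} \right)} = \left(2651 + 355\right) + \left(6 + \sqrt{2 + 39 + \left(1 + 2 \cdot 2\right)}\right) = 3006 + \left(6 + \sqrt{2 + 39 + \left(1 + 4\right)}\right) = 3006 + \left(6 + \sqrt{2 + 39 + 5}\right) = 3006 + \left(6 + \sqrt{46}\right) = 3012 + \sqrt{46}$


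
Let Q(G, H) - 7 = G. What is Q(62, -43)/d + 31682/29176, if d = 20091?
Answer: 15203243/13956548 ≈ 1.0893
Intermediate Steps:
Q(G, H) = 7 + G
Q(62, -43)/d + 31682/29176 = (7 + 62)/20091 + 31682/29176 = 69*(1/20091) + 31682*(1/29176) = 23/6697 + 2263/2084 = 15203243/13956548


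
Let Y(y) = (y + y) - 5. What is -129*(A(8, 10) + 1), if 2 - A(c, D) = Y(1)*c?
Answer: -3483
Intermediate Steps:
Y(y) = -5 + 2*y (Y(y) = 2*y - 5 = -5 + 2*y)
A(c, D) = 2 + 3*c (A(c, D) = 2 - (-5 + 2*1)*c = 2 - (-5 + 2)*c = 2 - (-3)*c = 2 + 3*c)
-129*(A(8, 10) + 1) = -129*((2 + 3*8) + 1) = -129*((2 + 24) + 1) = -129*(26 + 1) = -129*27 = -3483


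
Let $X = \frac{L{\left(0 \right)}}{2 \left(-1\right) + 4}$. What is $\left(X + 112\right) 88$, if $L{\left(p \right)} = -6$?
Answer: $9592$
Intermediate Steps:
$X = -3$ ($X = - \frac{6}{2 \left(-1\right) + 4} = - \frac{6}{-2 + 4} = - \frac{6}{2} = \left(-6\right) \frac{1}{2} = -3$)
$\left(X + 112\right) 88 = \left(-3 + 112\right) 88 = 109 \cdot 88 = 9592$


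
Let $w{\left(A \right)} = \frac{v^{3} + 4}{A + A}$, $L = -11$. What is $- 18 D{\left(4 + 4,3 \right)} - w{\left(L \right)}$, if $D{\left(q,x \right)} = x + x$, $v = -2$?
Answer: $- \frac{1190}{11} \approx -108.18$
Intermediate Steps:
$D{\left(q,x \right)} = 2 x$
$w{\left(A \right)} = - \frac{2}{A}$ ($w{\left(A \right)} = \frac{\left(-2\right)^{3} + 4}{A + A} = \frac{-8 + 4}{2 A} = - 4 \frac{1}{2 A} = - \frac{2}{A}$)
$- 18 D{\left(4 + 4,3 \right)} - w{\left(L \right)} = - 18 \cdot 2 \cdot 3 - - \frac{2}{-11} = \left(-18\right) 6 - \left(-2\right) \left(- \frac{1}{11}\right) = -108 - \frac{2}{11} = - \frac{1190}{11}$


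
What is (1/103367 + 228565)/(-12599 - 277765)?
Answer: -1968839863/2501171299 ≈ -0.78717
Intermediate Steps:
(1/103367 + 228565)/(-12599 - 277765) = (1/103367 + 228565)/(-290364) = (23626078356/103367)*(-1/290364) = -1968839863/2501171299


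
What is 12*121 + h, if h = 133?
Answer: 1585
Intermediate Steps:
12*121 + h = 12*121 + 133 = 1452 + 133 = 1585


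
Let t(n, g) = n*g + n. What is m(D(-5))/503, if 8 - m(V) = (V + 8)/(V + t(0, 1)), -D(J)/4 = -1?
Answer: 5/503 ≈ 0.0099404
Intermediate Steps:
D(J) = 4 (D(J) = -4*(-1) = 4)
t(n, g) = n + g*n (t(n, g) = g*n + n = n + g*n)
m(V) = 8 - (8 + V)/V (m(V) = 8 - (V + 8)/(V + 0*(1 + 1)) = 8 - (8 + V)/(V + 0*2) = 8 - (8 + V)/(V + 0) = 8 - (8 + V)/V)
m(D(-5))/503 = (7 - 8/4)/503 = (7 - 8*1/4)*(1/503) = (7 - 2)*(1/503) = 5*(1/503) = 5/503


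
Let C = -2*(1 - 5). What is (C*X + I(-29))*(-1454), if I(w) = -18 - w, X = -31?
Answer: 344598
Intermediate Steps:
C = 8 (C = -2*(-4) = 8)
(C*X + I(-29))*(-1454) = (8*(-31) + (-18 - 1*(-29)))*(-1454) = (-248 + (-18 + 29))*(-1454) = (-248 + 11)*(-1454) = -237*(-1454) = 344598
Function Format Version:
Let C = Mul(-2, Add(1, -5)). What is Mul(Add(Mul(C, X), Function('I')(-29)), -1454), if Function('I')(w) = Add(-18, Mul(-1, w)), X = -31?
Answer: 344598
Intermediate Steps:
C = 8 (C = Mul(-2, -4) = 8)
Mul(Add(Mul(C, X), Function('I')(-29)), -1454) = Mul(Add(Mul(8, -31), Add(-18, Mul(-1, -29))), -1454) = Mul(Add(-248, Add(-18, 29)), -1454) = Mul(Add(-248, 11), -1454) = Mul(-237, -1454) = 344598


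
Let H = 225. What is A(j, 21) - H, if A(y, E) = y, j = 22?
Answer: -203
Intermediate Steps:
A(j, 21) - H = 22 - 1*225 = 22 - 225 = -203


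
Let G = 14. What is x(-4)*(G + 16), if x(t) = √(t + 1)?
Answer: 30*I*√3 ≈ 51.962*I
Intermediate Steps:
x(t) = √(1 + t)
x(-4)*(G + 16) = √(1 - 4)*(14 + 16) = √(-3)*30 = (I*√3)*30 = 30*I*√3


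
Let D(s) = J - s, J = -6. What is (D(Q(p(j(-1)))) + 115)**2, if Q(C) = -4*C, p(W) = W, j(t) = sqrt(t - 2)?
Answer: 11833 + 872*I*sqrt(3) ≈ 11833.0 + 1510.3*I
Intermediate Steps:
j(t) = sqrt(-2 + t)
D(s) = -6 - s
(D(Q(p(j(-1)))) + 115)**2 = ((-6 - (-4)*sqrt(-2 - 1)) + 115)**2 = ((-6 - (-4)*sqrt(-3)) + 115)**2 = ((-6 - (-4)*I*sqrt(3)) + 115)**2 = ((-6 + 4*I*sqrt(3)) + 115)**2 = (109 + 4*I*sqrt(3))**2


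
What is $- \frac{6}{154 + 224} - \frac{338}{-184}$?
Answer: $\frac{10555}{5796} \approx 1.8211$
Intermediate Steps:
$- \frac{6}{154 + 224} - \frac{338}{-184} = - \frac{6}{378} - - \frac{169}{92} = \left(-6\right) \frac{1}{378} + \frac{169}{92} = - \frac{1}{63} + \frac{169}{92} = \frac{10555}{5796}$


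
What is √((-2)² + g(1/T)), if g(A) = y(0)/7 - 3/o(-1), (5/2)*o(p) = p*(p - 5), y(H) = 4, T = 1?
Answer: √651/14 ≈ 1.8225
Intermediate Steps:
o(p) = 2*p*(-5 + p)/5 (o(p) = 2*(p*(p - 5))/5 = 2*(p*(-5 + p))/5 = 2*p*(-5 + p)/5)
g(A) = -19/28 (g(A) = 4/7 - 3*(-5/(2*(-5 - 1))) = 4*(⅐) - 3/((⅖)*(-1)*(-6)) = 4/7 - 3/12/5 = 4/7 - 3*5/12 = 4/7 - 5/4 = -19/28)
√((-2)² + g(1/T)) = √((-2)² - 19/28) = √(4 - 19/28) = √(93/28) = √651/14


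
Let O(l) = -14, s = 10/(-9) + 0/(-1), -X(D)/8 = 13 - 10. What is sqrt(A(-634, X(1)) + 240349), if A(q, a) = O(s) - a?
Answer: sqrt(240359) ≈ 490.26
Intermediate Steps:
X(D) = -24 (X(D) = -8*(13 - 10) = -8*3 = -24)
s = -10/9 (s = 10*(-1/9) + 0*(-1) = -10/9 + 0 = -10/9 ≈ -1.1111)
A(q, a) = -14 - a
sqrt(A(-634, X(1)) + 240349) = sqrt((-14 - 1*(-24)) + 240349) = sqrt((-14 + 24) + 240349) = sqrt(10 + 240349) = sqrt(240359)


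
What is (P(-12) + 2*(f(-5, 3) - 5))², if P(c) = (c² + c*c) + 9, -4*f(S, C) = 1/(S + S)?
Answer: 32959081/400 ≈ 82398.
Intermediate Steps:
f(S, C) = -1/(8*S) (f(S, C) = -1/(4*(S + S)) = -1/(2*S)/4 = -1/(8*S))
P(c) = 9 + 2*c² (P(c) = (c² + c²) + 9 = 2*c² + 9 = 9 + 2*c²)
(P(-12) + 2*(f(-5, 3) - 5))² = ((9 + 2*(-12)²) + 2*(-⅛/(-5) - 5))² = ((9 + 2*144) + 2*(-⅛*(-⅕) - 5))² = ((9 + 288) + 2*(1/40 - 5))² = (297 + 2*(-199/40))² = (297 - 199/20)² = (5741/20)² = 32959081/400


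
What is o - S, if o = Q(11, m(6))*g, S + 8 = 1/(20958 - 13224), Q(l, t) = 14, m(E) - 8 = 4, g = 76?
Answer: 8290847/7734 ≈ 1072.0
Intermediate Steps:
m(E) = 12 (m(E) = 8 + 4 = 12)
S = -61871/7734 (S = -8 + 1/(20958 - 13224) = -8 + 1/7734 = -61871/7734 ≈ -7.9999)
o = 1064 (o = 14*76 = 1064)
o - S = 1064 - 1*(-61871/7734) = 1064 + 61871/7734 = 8290847/7734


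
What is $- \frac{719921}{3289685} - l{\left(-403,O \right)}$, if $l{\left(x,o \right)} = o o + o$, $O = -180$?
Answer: $- \frac{105994370621}{3289685} \approx -32220.0$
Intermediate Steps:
$l{\left(x,o \right)} = o + o^{2}$ ($l{\left(x,o \right)} = o^{2} + o = o + o^{2}$)
$- \frac{719921}{3289685} - l{\left(-403,O \right)} = - \frac{719921}{3289685} - - 180 \left(1 - 180\right) = \left(-719921\right) \frac{1}{3289685} - \left(-180\right) \left(-179\right) = - \frac{719921}{3289685} - 32220 = - \frac{105994370621}{3289685}$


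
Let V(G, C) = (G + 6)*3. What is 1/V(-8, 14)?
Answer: -⅙ ≈ -0.16667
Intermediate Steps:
V(G, C) = 18 + 3*G (V(G, C) = (6 + G)*3 = 18 + 3*G)
1/V(-8, 14) = 1/(18 + 3*(-8)) = 1/(18 - 24) = 1/(-6) = -⅙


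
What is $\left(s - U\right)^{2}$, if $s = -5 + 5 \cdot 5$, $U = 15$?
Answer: $25$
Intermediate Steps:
$s = 20$ ($s = -5 + 25 = 20$)
$\left(s - U\right)^{2} = \left(20 - 15\right)^{2} = 5^{2} = 25$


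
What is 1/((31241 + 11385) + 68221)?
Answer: 1/110847 ≈ 9.0214e-6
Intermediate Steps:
1/((31241 + 11385) + 68221) = 1/(42626 + 68221) = 1/110847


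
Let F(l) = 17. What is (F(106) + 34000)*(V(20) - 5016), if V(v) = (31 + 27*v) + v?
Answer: -150525225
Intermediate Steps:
V(v) = 31 + 28*v
(F(106) + 34000)*(V(20) - 5016) = (17 + 34000)*((31 + 28*20) - 5016) = 34017*((31 + 560) - 5016) = 34017*(591 - 5016) = 34017*(-4425) = -150525225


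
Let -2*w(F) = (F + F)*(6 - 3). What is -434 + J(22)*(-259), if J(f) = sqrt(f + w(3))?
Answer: -434 - 259*sqrt(13) ≈ -1367.8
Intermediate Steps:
w(F) = -3*F (w(F) = -(F + F)*(6 - 3)/2 = -2*F*3/2 = -3*F)
J(f) = sqrt(-9 + f) (J(f) = sqrt(f - 3*3) = sqrt(f - 9) = sqrt(-9 + f))
-434 + J(22)*(-259) = -434 + sqrt(-9 + 22)*(-259) = -434 + sqrt(13)*(-259) = -434 - 259*sqrt(13)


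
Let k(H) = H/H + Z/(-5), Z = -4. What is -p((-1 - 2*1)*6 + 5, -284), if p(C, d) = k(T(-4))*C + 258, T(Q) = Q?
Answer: -1173/5 ≈ -234.60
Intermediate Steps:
k(H) = 9/5 (k(H) = H/H - 4/(-5) = 1 - 4*(-⅕) = 1 + ⅘ = 9/5)
p(C, d) = 258 + 9*C/5 (p(C, d) = 9*C/5 + 258 = 258 + 9*C/5)
-p((-1 - 2*1)*6 + 5, -284) = -(258 + 9*((-1 - 2*1)*6 + 5)/5) = -(258 + 9*((-1 - 2)*6 + 5)/5) = -(258 + 9*(-3*6 + 5)/5) = -(258 + 9*(-18 + 5)/5) = -(258 + (9/5)*(-13)) = -(258 - 117/5) = -1*1173/5 = -1173/5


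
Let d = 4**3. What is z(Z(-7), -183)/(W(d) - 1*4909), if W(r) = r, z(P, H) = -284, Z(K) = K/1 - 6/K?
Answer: 284/4845 ≈ 0.058617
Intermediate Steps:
Z(K) = K - 6/K (Z(K) = K*1 - 6/K = K - 6/K)
d = 64
z(Z(-7), -183)/(W(d) - 1*4909) = -284/(64 - 1*4909) = -284/(64 - 4909) = -284/(-4845) = -284*(-1/4845) = 284/4845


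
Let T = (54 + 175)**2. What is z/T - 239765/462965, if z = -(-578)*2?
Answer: -2407665765/4855669513 ≈ -0.49585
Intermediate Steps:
T = 52441 (T = 229**2 = 52441)
z = 1156 (z = -1*(-1156) = 1156)
z/T - 239765/462965 = 1156/52441 - 239765/462965 = 1156*(1/52441) - 239765*1/462965 = 1156/52441 - 47953/92593 = -2407665765/4855669513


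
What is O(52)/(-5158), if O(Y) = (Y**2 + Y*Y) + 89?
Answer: -5497/5158 ≈ -1.0657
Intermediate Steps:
O(Y) = 89 + 2*Y**2 (O(Y) = (Y**2 + Y**2) + 89 = 2*Y**2 + 89 = 89 + 2*Y**2)
O(52)/(-5158) = (89 + 2*52**2)/(-5158) = (89 + 2*2704)*(-1/5158) = (89 + 5408)*(-1/5158) = 5497*(-1/5158) = -5497/5158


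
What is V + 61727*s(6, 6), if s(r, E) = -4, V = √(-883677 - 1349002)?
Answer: -246908 + I*√2232679 ≈ -2.4691e+5 + 1494.2*I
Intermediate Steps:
V = I*√2232679 (V = √(-2232679) = I*√2232679 ≈ 1494.2*I)
V + 61727*s(6, 6) = I*√2232679 + 61727*(-4) = I*√2232679 - 246908 = -246908 + I*√2232679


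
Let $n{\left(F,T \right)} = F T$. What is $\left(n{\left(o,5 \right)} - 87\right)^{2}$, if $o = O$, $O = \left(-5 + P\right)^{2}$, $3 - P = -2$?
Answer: $7569$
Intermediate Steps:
$P = 5$ ($P = 3 - -2 = 3 + 2 = 5$)
$O = 0$ ($O = \left(-5 + 5\right)^{2} = 0^{2} = 0$)
$o = 0$
$\left(n{\left(o,5 \right)} - 87\right)^{2} = \left(0 \cdot 5 - 87\right)^{2} = \left(0 - 87\right)^{2} = \left(-87\right)^{2} = 7569$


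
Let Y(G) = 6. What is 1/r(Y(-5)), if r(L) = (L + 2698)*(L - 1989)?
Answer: -1/5362032 ≈ -1.8650e-7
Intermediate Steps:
r(L) = (-1989 + L)*(2698 + L) (r(L) = (2698 + L)*(-1989 + L) = (-1989 + L)*(2698 + L))
1/r(Y(-5)) = 1/(-5366322 + 6**2 + 709*6) = 1/(-5366322 + 36 + 4254) = 1/(-5362032) = -1/5362032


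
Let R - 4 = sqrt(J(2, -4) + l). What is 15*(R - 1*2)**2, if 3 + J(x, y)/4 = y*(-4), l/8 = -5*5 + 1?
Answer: -2040 + 120*I*sqrt(35) ≈ -2040.0 + 709.93*I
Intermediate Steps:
l = -192 (l = 8*(-5*5 + 1) = 8*(-25 + 1) = 8*(-24) = -192)
J(x, y) = -12 - 16*y (J(x, y) = -12 + 4*(y*(-4)) = -12 + 4*(-4*y) = -12 - 16*y)
R = 4 + 2*I*sqrt(35) (R = 4 + sqrt((-12 - 16*(-4)) - 192) = 4 + sqrt((-12 + 64) - 192) = 4 + sqrt(52 - 192) = 4 + sqrt(-140) = 4 + 2*I*sqrt(35) ≈ 4.0 + 11.832*I)
15*(R - 1*2)**2 = 15*((4 + 2*I*sqrt(35)) - 1*2)**2 = 15*((4 + 2*I*sqrt(35)) - 2)**2 = 15*(2 + 2*I*sqrt(35))**2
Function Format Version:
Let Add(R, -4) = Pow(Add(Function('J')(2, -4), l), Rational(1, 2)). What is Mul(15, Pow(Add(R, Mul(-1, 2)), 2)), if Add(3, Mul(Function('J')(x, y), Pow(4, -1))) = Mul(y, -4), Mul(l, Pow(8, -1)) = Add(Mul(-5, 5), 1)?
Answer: Add(-2040, Mul(120, I, Pow(35, Rational(1, 2)))) ≈ Add(-2040.0, Mul(709.93, I))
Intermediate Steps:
l = -192 (l = Mul(8, Add(Mul(-5, 5), 1)) = Mul(8, Add(-25, 1)) = Mul(8, -24) = -192)
Function('J')(x, y) = Add(-12, Mul(-16, y)) (Function('J')(x, y) = Add(-12, Mul(4, Mul(y, -4))) = Add(-12, Mul(4, Mul(-4, y))) = Add(-12, Mul(-16, y)))
R = Add(4, Mul(2, I, Pow(35, Rational(1, 2)))) (R = Add(4, Pow(Add(Add(-12, Mul(-16, -4)), -192), Rational(1, 2))) = Add(4, Pow(Add(Add(-12, 64), -192), Rational(1, 2))) = Add(4, Pow(Add(52, -192), Rational(1, 2))) = Add(4, Pow(-140, Rational(1, 2))) = Add(4, Mul(2, I, Pow(35, Rational(1, 2)))) ≈ Add(4.0000, Mul(11.832, I)))
Mul(15, Pow(Add(R, Mul(-1, 2)), 2)) = Mul(15, Pow(Add(Add(4, Mul(2, I, Pow(35, Rational(1, 2)))), Mul(-1, 2)), 2)) = Mul(15, Pow(Add(Add(4, Mul(2, I, Pow(35, Rational(1, 2)))), -2), 2)) = Mul(15, Pow(Add(2, Mul(2, I, Pow(35, Rational(1, 2)))), 2))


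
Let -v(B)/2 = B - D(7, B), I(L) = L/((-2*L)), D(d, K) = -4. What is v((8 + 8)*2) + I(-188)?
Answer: -145/2 ≈ -72.500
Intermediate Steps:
I(L) = -½ (I(L) = L*(-1/(2*L)) = -½)
v(B) = -8 - 2*B (v(B) = -2*(B - 1*(-4)) = -2*(B + 4) = -2*(4 + B) = -8 - 2*B)
v((8 + 8)*2) + I(-188) = (-8 - 2*(8 + 8)*2) - ½ = (-8 - 32*2) - ½ = (-8 - 2*32) - ½ = (-8 - 64) - ½ = -72 - ½ = -145/2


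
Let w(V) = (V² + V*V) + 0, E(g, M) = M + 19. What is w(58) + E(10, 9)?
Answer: 6756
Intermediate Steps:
E(g, M) = 19 + M
w(V) = 2*V² (w(V) = (V² + V²) + 0 = 2*V² + 0 = 2*V²)
w(58) + E(10, 9) = 2*58² + (19 + 9) = 2*3364 + 28 = 6728 + 28 = 6756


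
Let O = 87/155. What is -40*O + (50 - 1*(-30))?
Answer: 1784/31 ≈ 57.548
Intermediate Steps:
O = 87/155 (O = 87*(1/155) = 87/155 ≈ 0.56129)
-40*O + (50 - 1*(-30)) = -40*87/155 + (50 - 1*(-30)) = -696/31 + (50 + 30) = -696/31 + 80 = 1784/31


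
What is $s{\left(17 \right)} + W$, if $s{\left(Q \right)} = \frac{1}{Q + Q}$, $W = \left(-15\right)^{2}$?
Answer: $\frac{7651}{34} \approx 225.03$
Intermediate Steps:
$W = 225$
$s{\left(Q \right)} = \frac{1}{2 Q}$
$s{\left(17 \right)} + W = \frac{1}{2 \cdot 17} + 225 = \frac{1}{2} \cdot \frac{1}{17} + 225 = \frac{1}{34} + 225 = \frac{7651}{34}$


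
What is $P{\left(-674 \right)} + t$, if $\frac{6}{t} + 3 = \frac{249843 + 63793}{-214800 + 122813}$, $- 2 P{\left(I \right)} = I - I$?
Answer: $- \frac{551922}{589597} \approx -0.9361$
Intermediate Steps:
$P{\left(I \right)} = 0$ ($P{\left(I \right)} = - \frac{I - I}{2} = \left(- \frac{1}{2}\right) 0 = 0$)
$t = - \frac{551922}{589597}$ ($t = \frac{6}{-3 + \frac{249843 + 63793}{-214800 + 122813}} = \frac{6}{-3 + \frac{313636}{-91987}} = \frac{6}{-3 + 313636 \left(- \frac{1}{91987}\right)} = \frac{6}{-3 - \frac{313636}{91987}} = \frac{6}{- \frac{589597}{91987}} = 6 \left(- \frac{91987}{589597}\right) = - \frac{551922}{589597} \approx -0.9361$)
$P{\left(-674 \right)} + t = 0 - \frac{551922}{589597} = - \frac{551922}{589597}$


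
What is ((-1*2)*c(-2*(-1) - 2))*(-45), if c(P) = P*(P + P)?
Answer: 0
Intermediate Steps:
c(P) = 2*P² (c(P) = P*(2*P) = 2*P²)
((-1*2)*c(-2*(-1) - 2))*(-45) = ((-1*2)*(2*(-2*(-1) - 2)²))*(-45) = -4*(2 - 2)²*(-45) = -4*0²*(-45) = -4*0*(-45) = -2*0*(-45) = 0*(-45) = 0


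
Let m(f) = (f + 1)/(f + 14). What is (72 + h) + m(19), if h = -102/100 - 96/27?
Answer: 336751/4950 ≈ 68.031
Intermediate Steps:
m(f) = (1 + f)/(14 + f)
h = -2059/450 (h = -102*1/100 - 96*1/27 = -51/50 - 32/9 = -2059/450 ≈ -4.5756)
(72 + h) + m(19) = (72 - 2059/450) + (1 + 19)/(14 + 19) = 30341/450 + 20/33 = 336751/4950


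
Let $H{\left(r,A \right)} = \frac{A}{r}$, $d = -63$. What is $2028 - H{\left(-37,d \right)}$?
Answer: $\frac{74973}{37} \approx 2026.3$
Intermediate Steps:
$2028 - H{\left(-37,d \right)} = 2028 - - \frac{63}{-37} = 2028 - \left(-63\right) \left(- \frac{1}{37}\right) = 2028 - \frac{63}{37} = \frac{74973}{37}$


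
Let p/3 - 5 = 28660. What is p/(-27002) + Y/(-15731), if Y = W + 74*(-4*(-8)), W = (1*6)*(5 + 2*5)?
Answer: -1419158261/424768462 ≈ -3.3410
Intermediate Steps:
p = 85995 (p = 15 + 3*28660 = 15 + 85980 = 85995)
W = 90 (W = 6*(5 + 10) = 6*15 = 90)
Y = 2458 (Y = 90 + 74*(-4*(-8)) = 90 + 74*32 = 90 + 2368 = 2458)
p/(-27002) + Y/(-15731) = 85995/(-27002) + 2458/(-15731) = 85995*(-1/27002) + 2458*(-1/15731) = -85995/27002 - 2458/15731 = -1419158261/424768462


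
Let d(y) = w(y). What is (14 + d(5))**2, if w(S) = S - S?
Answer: 196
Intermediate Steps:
w(S) = 0
d(y) = 0
(14 + d(5))**2 = (14 + 0)**2 = 14**2 = 196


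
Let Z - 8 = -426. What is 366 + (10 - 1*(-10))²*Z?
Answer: -166834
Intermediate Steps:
Z = -418 (Z = 8 - 426 = -418)
366 + (10 - 1*(-10))²*Z = 366 + (10 - 1*(-10))²*(-418) = 366 + (10 + 10)²*(-418) = 366 + 20²*(-418) = 366 + 400*(-418) = 366 - 167200 = -166834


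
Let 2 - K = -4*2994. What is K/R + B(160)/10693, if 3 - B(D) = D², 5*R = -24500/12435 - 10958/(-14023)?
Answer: -11167635727734854/221666713361 ≈ -50380.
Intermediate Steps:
R = -41460154/174376005 (R = (-24500/12435 - 10958/(-14023))/5 = (-24500*1/12435 - 10958*(-1/14023))/5 = (-4900/2487 + 10958/14023)/5 = (⅕)*(-41460154/34875201) = -41460154/174376005 ≈ -0.23776)
B(D) = 3 - D²
K = 11978 (K = 2 - (-4)*2994 = 2 - 1*(-11976) = 2 + 11976 = 11978)
K/R + B(160)/10693 = 11978/(-41460154/174376005) + (3 - 1*160²)/10693 = 11978*(-174376005/41460154) + (3 - 1*25600)*(1/10693) = -1044337893945/20730077 + (3 - 25600)*(1/10693) = -1044337893945/20730077 - 25597*1/10693 = -1044337893945/20730077 - 25597/10693 = -11167635727734854/221666713361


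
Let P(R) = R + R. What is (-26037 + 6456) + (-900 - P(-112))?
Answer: -20257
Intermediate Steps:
P(R) = 2*R
(-26037 + 6456) + (-900 - P(-112)) = (-26037 + 6456) + (-900 - 2*(-112)) = -19581 + (-900 - 1*(-224)) = -19581 + (-900 + 224) = -19581 - 676 = -20257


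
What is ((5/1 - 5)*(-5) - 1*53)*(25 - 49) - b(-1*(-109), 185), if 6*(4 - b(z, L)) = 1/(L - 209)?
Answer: 182591/144 ≈ 1268.0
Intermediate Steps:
b(z, L) = 4 - 1/(6*(-209 + L)) (b(z, L) = 4 - 1/(6*(L - 209)) = 4 - 1/(6*(-209 + L)))
((5/1 - 5)*(-5) - 1*53)*(25 - 49) - b(-1*(-109), 185) = ((5/1 - 5)*(-5) - 1*53)*(25 - 49) - (-5017 + 24*185)/(6*(-209 + 185)) = ((5*1 - 5)*(-5) - 53)*(-24) - (-5017 + 4440)/(6*(-24)) = ((5 - 5)*(-5) - 53)*(-24) - (-1)*(-577)/(6*24) = (0*(-5) - 53)*(-24) - 1*577/144 = (0 - 53)*(-24) - 577/144 = -53*(-24) - 577/144 = 1272 - 577/144 = 182591/144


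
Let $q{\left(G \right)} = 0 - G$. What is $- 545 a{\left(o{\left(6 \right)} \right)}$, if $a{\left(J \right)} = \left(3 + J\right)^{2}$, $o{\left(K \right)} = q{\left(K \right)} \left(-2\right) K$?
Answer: $-3065625$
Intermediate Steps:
$q{\left(G \right)} = - G$
$o{\left(K \right)} = 2 K^{2}$ ($o{\left(K \right)} = - K \left(-2\right) K = 2 K K = 2 K^{2}$)
$- 545 a{\left(o{\left(6 \right)} \right)} = - 545 \left(3 + 2 \cdot 6^{2}\right)^{2} = - 545 \left(3 + 2 \cdot 36\right)^{2} = - 545 \left(3 + 72\right)^{2} = - 545 \cdot 75^{2} = \left(-545\right) 5625 = -3065625$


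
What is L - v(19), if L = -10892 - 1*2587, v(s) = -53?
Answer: -13426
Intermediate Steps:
L = -13479 (L = -10892 - 2587 = -13479)
L - v(19) = -13479 - 1*(-53) = -13479 + 53 = -13426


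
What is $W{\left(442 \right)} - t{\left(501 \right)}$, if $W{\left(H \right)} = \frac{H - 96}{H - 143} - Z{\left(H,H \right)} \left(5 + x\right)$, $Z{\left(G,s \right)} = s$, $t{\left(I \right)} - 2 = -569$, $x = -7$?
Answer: $\frac{434195}{299} \approx 1452.2$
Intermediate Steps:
$t{\left(I \right)} = -567$ ($t{\left(I \right)} = 2 - 569 = -567$)
$W{\left(H \right)} = 2 H + \frac{-96 + H}{-143 + H}$ ($W{\left(H \right)} = \frac{H - 96}{H - 143} - H \left(5 - 7\right) = \frac{-96 + H}{-143 + H} - H \left(-2\right) = \frac{-96 + H}{-143 + H} - - 2 H = \frac{-96 + H}{-143 + H} + 2 H = 2 H + \frac{-96 + H}{-143 + H}$)
$W{\left(442 \right)} - t{\left(501 \right)} = \frac{-96 - 125970 + 2 \cdot 442^{2}}{-143 + 442} - -567 = \frac{-96 - 125970 + 2 \cdot 195364}{299} + 567 = \frac{-96 - 125970 + 390728}{299} + 567 = \frac{1}{299} \cdot 264662 + 567 = \frac{264662}{299} + 567 = \frac{434195}{299}$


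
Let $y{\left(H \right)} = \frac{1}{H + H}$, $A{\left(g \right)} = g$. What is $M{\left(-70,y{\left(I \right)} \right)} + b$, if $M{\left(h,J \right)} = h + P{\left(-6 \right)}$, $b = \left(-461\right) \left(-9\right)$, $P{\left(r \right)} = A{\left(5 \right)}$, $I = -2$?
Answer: $4084$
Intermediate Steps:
$P{\left(r \right)} = 5$
$b = 4149$
$y{\left(H \right)} = \frac{1}{2 H}$
$M{\left(h,J \right)} = 5 + h$ ($M{\left(h,J \right)} = h + 5 = 5 + h$)
$M{\left(-70,y{\left(I \right)} \right)} + b = \left(5 - 70\right) + 4149 = -65 + 4149 = 4084$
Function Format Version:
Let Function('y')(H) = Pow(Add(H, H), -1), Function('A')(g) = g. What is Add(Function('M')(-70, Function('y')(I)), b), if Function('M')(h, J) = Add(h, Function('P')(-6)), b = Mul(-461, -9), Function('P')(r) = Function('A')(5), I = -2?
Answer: 4084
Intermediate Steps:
Function('P')(r) = 5
b = 4149
Function('y')(H) = Mul(Rational(1, 2), Pow(H, -1)) (Function('y')(H) = Pow(Mul(2, H), -1) = Mul(Rational(1, 2), Pow(H, -1)))
Function('M')(h, J) = Add(5, h) (Function('M')(h, J) = Add(h, 5) = Add(5, h))
Add(Function('M')(-70, Function('y')(I)), b) = Add(Add(5, -70), 4149) = Add(-65, 4149) = 4084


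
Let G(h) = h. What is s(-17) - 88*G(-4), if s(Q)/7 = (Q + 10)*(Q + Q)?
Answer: 2018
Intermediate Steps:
s(Q) = 14*Q*(10 + Q) (s(Q) = 7*((Q + 10)*(Q + Q)) = 7*((10 + Q)*(2*Q)) = 7*(2*Q*(10 + Q)) = 14*Q*(10 + Q))
s(-17) - 88*G(-4) = 14*(-17)*(10 - 17) - 88*(-4) = 14*(-17)*(-7) + 352 = 1666 + 352 = 2018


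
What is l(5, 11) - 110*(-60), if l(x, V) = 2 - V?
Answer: 6591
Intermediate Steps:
l(5, 11) - 110*(-60) = (2 - 1*11) - 110*(-60) = (2 - 11) + 6600 = -9 + 6600 = 6591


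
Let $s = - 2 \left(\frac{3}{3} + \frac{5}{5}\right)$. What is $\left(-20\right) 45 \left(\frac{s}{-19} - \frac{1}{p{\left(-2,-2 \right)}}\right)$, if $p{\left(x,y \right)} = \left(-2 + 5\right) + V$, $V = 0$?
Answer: $\frac{2100}{19} \approx 110.53$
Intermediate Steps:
$p{\left(x,y \right)} = 3$ ($p{\left(x,y \right)} = \left(-2 + 5\right) + 0 = 3 + 0 = 3$)
$s = -4$ ($s = - 2 \left(3 \cdot \frac{1}{3} + 5 \cdot \frac{1}{5}\right) = - 2 \left(1 + 1\right) = \left(-2\right) 2 = -4$)
$\left(-20\right) 45 \left(\frac{s}{-19} - \frac{1}{p{\left(-2,-2 \right)}}\right) = \left(-20\right) 45 \left(- \frac{4}{-19} - \frac{1}{3}\right) = - 900 \left(\left(-4\right) \left(- \frac{1}{19}\right) - \frac{1}{3}\right) = - 900 \left(\frac{4}{19} - \frac{1}{3}\right) = \left(-900\right) \left(- \frac{7}{57}\right) = \frac{2100}{19}$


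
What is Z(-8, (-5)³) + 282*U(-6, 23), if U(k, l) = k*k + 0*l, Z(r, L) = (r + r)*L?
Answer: 12152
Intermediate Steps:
Z(r, L) = 2*L*r (Z(r, L) = (2*r)*L = 2*L*r)
U(k, l) = k² (U(k, l) = k² + 0 = k²)
Z(-8, (-5)³) + 282*U(-6, 23) = 2*(-5)³*(-8) + 282*(-6)² = 2*(-125)*(-8) + 282*36 = 2000 + 10152 = 12152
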